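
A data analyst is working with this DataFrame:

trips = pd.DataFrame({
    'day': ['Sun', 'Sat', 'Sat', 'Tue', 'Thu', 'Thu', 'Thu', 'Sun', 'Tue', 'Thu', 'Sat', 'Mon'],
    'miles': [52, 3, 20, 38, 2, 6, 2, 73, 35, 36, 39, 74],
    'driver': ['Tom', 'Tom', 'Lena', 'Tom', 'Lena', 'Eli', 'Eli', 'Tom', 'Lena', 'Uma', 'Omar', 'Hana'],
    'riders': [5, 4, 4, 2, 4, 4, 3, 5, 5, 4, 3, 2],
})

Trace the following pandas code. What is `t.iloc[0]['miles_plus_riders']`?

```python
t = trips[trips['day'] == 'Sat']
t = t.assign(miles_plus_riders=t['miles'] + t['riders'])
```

7

filter rows where day == 'Sat':
    day  miles driver  riders
1   Sat      3    Tom       4
2   Sat     20   Lena       4
10  Sat     39   Omar       3
add column miles_plus_riders = t['miles'] + t['riders']:
    day  miles driver  riders  miles_plus_riders
1   Sat      3    Tom       4                  7
2   Sat     20   Lena       4                 24
10  Sat     39   Omar       3                 42
Hence 7.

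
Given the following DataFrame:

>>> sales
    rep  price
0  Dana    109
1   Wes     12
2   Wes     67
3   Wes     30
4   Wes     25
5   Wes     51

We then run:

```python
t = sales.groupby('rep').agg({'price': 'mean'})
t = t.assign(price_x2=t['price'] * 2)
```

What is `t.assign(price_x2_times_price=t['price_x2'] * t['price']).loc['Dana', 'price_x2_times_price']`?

group by rep, mean of price:
      price
rep        
Dana  109.0
Wes    37.0
add column price_x2 = t['price'] * 2:
      price  price_x2
rep                  
Dana  109.0     218.0
Wes    37.0      74.0
add column price_x2_times_price = t['price_x2'] * t['price']:
      price  price_x2  price_x2_times_price
rep                                        
Dana  109.0     218.0               23762.0
Wes    37.0      74.0                2738.0

23762.0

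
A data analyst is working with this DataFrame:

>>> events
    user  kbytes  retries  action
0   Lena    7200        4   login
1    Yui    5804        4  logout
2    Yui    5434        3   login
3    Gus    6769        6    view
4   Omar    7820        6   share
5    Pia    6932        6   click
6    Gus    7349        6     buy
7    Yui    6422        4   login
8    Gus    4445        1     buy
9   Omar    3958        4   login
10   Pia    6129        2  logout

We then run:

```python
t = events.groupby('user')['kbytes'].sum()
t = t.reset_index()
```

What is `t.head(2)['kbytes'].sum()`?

group by user, sum of kbytes:
user
Gus     18563
Lena     7200
Omar    11778
Pia     13061
Yui     17660
Name: kbytes, dtype: int64
reset_index():
   user  kbytes
0   Gus   18563
1  Lena    7200
2  Omar   11778
3   Pia   13061
4   Yui   17660
take first 2 rows:
   user  kbytes
0   Gus   18563
1  Lena    7200

25763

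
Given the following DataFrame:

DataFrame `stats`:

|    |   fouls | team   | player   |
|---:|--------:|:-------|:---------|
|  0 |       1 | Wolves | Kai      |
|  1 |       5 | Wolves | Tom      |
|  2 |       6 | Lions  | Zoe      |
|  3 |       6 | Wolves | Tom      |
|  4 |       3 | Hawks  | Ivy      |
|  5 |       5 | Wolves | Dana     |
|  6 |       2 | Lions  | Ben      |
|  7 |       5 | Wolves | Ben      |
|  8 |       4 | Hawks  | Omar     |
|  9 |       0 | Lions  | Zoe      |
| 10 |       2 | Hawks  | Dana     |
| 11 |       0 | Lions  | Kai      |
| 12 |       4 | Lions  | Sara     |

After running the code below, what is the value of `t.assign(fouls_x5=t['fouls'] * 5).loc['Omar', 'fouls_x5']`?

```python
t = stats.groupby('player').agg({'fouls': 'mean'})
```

20.0

group by player, mean of fouls:
        fouls
player       
Ben       3.5
Dana      3.5
Ivy       3.0
Kai       0.5
Omar      4.0
Sara      4.0
Tom       5.5
Zoe       3.0
add column fouls_x5 = t['fouls'] * 5:
        fouls  fouls_x5
player                 
Ben       3.5      17.5
Dana      3.5      17.5
Ivy       3.0      15.0
Kai       0.5       2.5
Omar      4.0      20.0
Sara      4.0      20.0
Tom       5.5      27.5
Zoe       3.0      15.0
So loc['Omar', 'fouls_x5'] = 20.0.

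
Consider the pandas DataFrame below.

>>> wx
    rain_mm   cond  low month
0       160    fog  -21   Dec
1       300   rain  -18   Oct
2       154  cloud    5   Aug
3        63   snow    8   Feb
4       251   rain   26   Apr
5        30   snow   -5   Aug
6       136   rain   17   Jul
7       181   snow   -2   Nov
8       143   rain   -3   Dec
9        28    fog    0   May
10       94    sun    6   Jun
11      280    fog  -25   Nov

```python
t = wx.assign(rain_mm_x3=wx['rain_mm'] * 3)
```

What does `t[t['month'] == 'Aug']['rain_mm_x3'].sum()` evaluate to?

552

add column rain_mm_x3 = wx['rain_mm'] * 3:
    rain_mm   cond  low month  rain_mm_x3
0       160    fog  -21   Dec         480
1       300   rain  -18   Oct         900
2       154  cloud    5   Aug         462
3        63   snow    8   Feb         189
4       251   rain   26   Apr         753
5        30   snow   -5   Aug          90
6       136   rain   17   Jul         408
7       181   snow   -2   Nov         543
8       143   rain   -3   Dec         429
9        28    fog    0   May          84
10       94    sun    6   Jun         282
11      280    fog  -25   Nov         840
filter rows where month == 'Aug':
   rain_mm   cond  low month  rain_mm_x3
2      154  cloud    5   Aug         462
5       30   snow   -5   Aug          90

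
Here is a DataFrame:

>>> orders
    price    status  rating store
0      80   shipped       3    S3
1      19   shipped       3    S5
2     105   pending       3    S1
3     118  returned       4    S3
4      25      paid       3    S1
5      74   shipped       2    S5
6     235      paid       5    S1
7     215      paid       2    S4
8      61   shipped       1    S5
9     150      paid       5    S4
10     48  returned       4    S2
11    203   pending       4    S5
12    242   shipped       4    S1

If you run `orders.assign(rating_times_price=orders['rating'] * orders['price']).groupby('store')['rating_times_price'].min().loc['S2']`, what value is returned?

add column rating_times_price = orders['rating'] * orders['price']:
    price    status  rating store  rating_times_price
0      80   shipped       3    S3                 240
1      19   shipped       3    S5                  57
2     105   pending       3    S1                 315
3     118  returned       4    S3                 472
4      25      paid       3    S1                  75
5      74   shipped       2    S5                 148
6     235      paid       5    S1                1175
7     215      paid       2    S4                 430
8      61   shipped       1    S5                  61
9     150      paid       5    S4                 750
10     48  returned       4    S2                 192
11    203   pending       4    S5                 812
12    242   shipped       4    S1                 968
group by store, min of rating_times_price:
store
S1     75
S2    192
S3    240
S4    430
S5     57
Name: rating_times_price, dtype: int64
value at index 'S2' → 192

192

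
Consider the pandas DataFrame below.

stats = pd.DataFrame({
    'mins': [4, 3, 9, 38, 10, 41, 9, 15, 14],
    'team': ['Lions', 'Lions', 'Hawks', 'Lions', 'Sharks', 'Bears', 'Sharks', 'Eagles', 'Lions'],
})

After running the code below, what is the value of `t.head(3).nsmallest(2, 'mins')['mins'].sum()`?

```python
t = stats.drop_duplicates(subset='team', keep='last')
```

18

drop duplicate team (keep=last):
   mins    team
2     9   Hawks
5    41   Bears
6     9  Sharks
7    15  Eagles
8    14   Lions
take first 3 rows:
   mins    team
2     9   Hawks
5    41   Bears
6     9  Sharks
take 2 rows with smallest mins:
   mins    team
2     9   Hawks
6     9  Sharks
Then the sum of column 'mins': 18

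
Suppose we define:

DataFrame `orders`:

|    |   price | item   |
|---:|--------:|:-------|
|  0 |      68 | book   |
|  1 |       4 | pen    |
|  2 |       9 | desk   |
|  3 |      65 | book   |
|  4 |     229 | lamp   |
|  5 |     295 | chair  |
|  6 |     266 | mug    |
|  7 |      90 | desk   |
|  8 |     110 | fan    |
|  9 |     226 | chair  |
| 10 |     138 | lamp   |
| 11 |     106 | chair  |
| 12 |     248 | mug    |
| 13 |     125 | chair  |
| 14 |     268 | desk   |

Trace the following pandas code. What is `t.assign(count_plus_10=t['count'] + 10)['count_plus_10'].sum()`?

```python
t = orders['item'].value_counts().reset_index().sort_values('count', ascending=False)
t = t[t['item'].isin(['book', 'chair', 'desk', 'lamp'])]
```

value_counts of item:
item
chair    4
desk     3
book     2
lamp     2
mug      2
pen      1
fan      1
Name: count, dtype: int64
reset_index():
    item  count
0  chair      4
1   desk      3
2   book      2
3   lamp      2
4    mug      2
5    pen      1
6    fan      1
sort by count descending:
    item  count
0  chair      4
1   desk      3
2   book      2
3   lamp      2
4    mug      2
5    pen      1
6    fan      1
filter rows where item in ['book', 'chair', 'desk', 'lamp']:
    item  count
0  chair      4
1   desk      3
2   book      2
3   lamp      2
add column count_plus_10 = t['count'] + 10:
    item  count  count_plus_10
0  chair      4             14
1   desk      3             13
2   book      2             12
3   lamp      2             12
So sum() = 51.

51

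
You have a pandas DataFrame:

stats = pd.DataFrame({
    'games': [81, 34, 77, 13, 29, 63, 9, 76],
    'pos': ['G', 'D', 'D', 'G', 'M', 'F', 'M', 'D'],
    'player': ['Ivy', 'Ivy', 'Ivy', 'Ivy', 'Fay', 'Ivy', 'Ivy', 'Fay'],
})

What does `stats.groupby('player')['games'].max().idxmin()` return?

group by player, max of games:
player
Fay    76
Ivy    81
Name: games, dtype: int64
Finally, label with the smallest value = Fay.

Fay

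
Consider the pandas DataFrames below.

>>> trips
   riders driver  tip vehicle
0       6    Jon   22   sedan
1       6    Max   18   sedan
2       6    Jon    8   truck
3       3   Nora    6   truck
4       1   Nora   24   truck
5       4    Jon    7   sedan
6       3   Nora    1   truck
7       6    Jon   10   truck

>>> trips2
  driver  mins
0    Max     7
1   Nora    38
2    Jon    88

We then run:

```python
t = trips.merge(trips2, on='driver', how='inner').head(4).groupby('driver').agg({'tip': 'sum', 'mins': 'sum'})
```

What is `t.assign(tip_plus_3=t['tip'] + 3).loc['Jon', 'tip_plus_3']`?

33

merge on 'driver' (how='inner') → 8 rows:
   riders driver  tip vehicle  mins
0       6    Jon   22   sedan    88
1       6    Max   18   sedan     7
2       6    Jon    8   truck    88
3       3   Nora    6   truck    38
4       1   Nora   24   truck    38
5       4    Jon    7   sedan    88
6       3   Nora    1   truck    38
7       6    Jon   10   truck    88
take first 4 rows:
   riders driver  tip vehicle  mins
0       6    Jon   22   sedan    88
1       6    Max   18   sedan     7
2       6    Jon    8   truck    88
3       3   Nora    6   truck    38
group by driver: sum(tip), sum(mins):
        tip  mins
driver           
Jon      30   176
Max      18     7
Nora      6    38
add column tip_plus_3 = t['tip'] + 3:
        tip  mins  tip_plus_3
driver                       
Jon      30   176          33
Max      18     7          21
Nora      6    38           9
Hence 33.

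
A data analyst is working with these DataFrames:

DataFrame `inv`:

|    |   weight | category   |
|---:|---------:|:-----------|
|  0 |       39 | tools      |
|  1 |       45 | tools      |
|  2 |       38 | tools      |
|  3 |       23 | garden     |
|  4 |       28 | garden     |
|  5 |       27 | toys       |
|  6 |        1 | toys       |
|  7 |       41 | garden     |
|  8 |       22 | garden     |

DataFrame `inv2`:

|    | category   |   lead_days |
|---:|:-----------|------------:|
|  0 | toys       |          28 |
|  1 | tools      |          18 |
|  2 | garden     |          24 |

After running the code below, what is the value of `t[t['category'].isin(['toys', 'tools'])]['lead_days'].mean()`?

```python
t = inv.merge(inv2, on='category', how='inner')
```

merge on 'category' (how='inner') → 9 rows:
   weight category  lead_days
0      39    tools         18
1      45    tools         18
2      38    tools         18
3      23   garden         24
4      28   garden         24
5      27     toys         28
6       1     toys         28
7      41   garden         24
8      22   garden         24
filter rows where category in ['toys', 'tools']:
   weight category  lead_days
0      39    tools         18
1      45    tools         18
2      38    tools         18
5      27     toys         28
6       1     toys         28
Then the mean of column 'lead_days': 22.0

22.0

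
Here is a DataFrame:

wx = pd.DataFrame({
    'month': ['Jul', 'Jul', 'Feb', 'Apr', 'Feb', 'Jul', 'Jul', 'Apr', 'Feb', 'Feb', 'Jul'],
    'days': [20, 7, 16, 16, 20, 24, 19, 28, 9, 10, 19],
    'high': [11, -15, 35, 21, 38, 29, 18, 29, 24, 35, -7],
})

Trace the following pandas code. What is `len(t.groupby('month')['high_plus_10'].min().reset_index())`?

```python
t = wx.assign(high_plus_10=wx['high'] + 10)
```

3

add column high_plus_10 = wx['high'] + 10:
   month  days  high  high_plus_10
0    Jul    20    11            21
1    Jul     7   -15            -5
2    Feb    16    35            45
3    Apr    16    21            31
4    Feb    20    38            48
5    Jul    24    29            39
6    Jul    19    18            28
7    Apr    28    29            39
8    Feb     9    24            34
9    Feb    10    35            45
10   Jul    19    -7             3
group by month, min of high_plus_10:
month
Apr    31
Feb    34
Jul    -5
Name: high_plus_10, dtype: int64
reset_index():
  month  high_plus_10
0   Apr            31
1   Feb            34
2   Jul            -5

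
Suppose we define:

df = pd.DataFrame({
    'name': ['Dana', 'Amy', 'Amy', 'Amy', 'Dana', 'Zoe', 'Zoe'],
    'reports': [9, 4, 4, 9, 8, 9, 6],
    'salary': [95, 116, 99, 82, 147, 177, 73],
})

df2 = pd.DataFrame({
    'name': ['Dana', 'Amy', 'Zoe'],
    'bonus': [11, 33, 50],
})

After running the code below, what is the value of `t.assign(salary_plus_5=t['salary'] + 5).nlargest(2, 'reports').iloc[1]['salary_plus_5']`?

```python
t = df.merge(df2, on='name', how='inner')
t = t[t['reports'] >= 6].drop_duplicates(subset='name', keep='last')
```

merge on 'name' (how='inner') → 7 rows:
   name  reports  salary  bonus
0  Dana        9      95     11
1   Amy        4     116     33
2   Amy        4      99     33
3   Amy        9      82     33
4  Dana        8     147     11
5   Zoe        9     177     50
6   Zoe        6      73     50
filter rows where reports >= 6:
   name  reports  salary  bonus
0  Dana        9      95     11
3   Amy        9      82     33
4  Dana        8     147     11
5   Zoe        9     177     50
6   Zoe        6      73     50
drop duplicate name (keep=last):
   name  reports  salary  bonus
3   Amy        9      82     33
4  Dana        8     147     11
6   Zoe        6      73     50
add column salary_plus_5 = t['salary'] + 5:
   name  reports  salary  bonus  salary_plus_5
3   Amy        9      82     33             87
4  Dana        8     147     11            152
6   Zoe        6      73     50             78
take 2 rows with largest reports:
   name  reports  salary  bonus  salary_plus_5
3   Amy        9      82     33             87
4  Dana        8     147     11            152

152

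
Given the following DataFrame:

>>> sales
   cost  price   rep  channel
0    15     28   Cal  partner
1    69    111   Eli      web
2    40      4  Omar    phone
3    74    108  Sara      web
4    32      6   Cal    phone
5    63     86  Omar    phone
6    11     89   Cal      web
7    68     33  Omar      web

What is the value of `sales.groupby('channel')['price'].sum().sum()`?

group by channel, sum of price:
channel
partner     28
phone       96
web        341
Name: price, dtype: int64
Then the sum of the resulting series: 465

465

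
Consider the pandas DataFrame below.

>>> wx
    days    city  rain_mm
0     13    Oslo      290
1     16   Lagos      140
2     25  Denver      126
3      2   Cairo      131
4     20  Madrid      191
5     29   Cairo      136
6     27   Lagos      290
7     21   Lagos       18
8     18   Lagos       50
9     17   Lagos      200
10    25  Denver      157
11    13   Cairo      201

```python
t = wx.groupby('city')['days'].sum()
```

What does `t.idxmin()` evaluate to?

Oslo

group by city, sum of days:
city
Cairo     44
Denver    50
Lagos     99
Madrid    20
Oslo      13
Name: days, dtype: int64
The label with the smallest value is Oslo.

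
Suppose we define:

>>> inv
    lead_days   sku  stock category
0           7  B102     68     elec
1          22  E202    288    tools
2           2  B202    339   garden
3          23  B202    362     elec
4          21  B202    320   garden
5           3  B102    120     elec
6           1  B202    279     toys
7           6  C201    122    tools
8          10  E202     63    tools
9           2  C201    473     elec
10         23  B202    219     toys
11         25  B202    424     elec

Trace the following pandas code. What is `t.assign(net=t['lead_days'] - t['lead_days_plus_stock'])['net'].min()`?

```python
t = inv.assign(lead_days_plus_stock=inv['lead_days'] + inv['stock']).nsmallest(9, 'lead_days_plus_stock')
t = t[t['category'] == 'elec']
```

add column lead_days_plus_stock = inv['lead_days'] + inv['stock']:
    lead_days   sku  stock category  lead_days_plus_stock
0           7  B102     68     elec                    75
1          22  E202    288    tools                   310
2           2  B202    339   garden                   341
3          23  B202    362     elec                   385
4          21  B202    320   garden                   341
5           3  B102    120     elec                   123
6           1  B202    279     toys                   280
7           6  C201    122    tools                   128
8          10  E202     63    tools                    73
9           2  C201    473     elec                   475
10         23  B202    219     toys                   242
11         25  B202    424     elec                   449
take 9 rows with smallest lead_days_plus_stock:
    lead_days   sku  stock category  lead_days_plus_stock
8          10  E202     63    tools                    73
0           7  B102     68     elec                    75
5           3  B102    120     elec                   123
7           6  C201    122    tools                   128
10         23  B202    219     toys                   242
6           1  B202    279     toys                   280
1          22  E202    288    tools                   310
2           2  B202    339   garden                   341
4          21  B202    320   garden                   341
filter rows where category == 'elec':
   lead_days   sku  stock category  lead_days_plus_stock
0          7  B102     68     elec                    75
5          3  B102    120     elec                   123
add column net = t['lead_days'] - t['lead_days_plus_stock']:
   lead_days   sku  stock category  lead_days_plus_stock  net
0          7  B102     68     elec                    75  -68
5          3  B102    120     elec                   123 -120

-120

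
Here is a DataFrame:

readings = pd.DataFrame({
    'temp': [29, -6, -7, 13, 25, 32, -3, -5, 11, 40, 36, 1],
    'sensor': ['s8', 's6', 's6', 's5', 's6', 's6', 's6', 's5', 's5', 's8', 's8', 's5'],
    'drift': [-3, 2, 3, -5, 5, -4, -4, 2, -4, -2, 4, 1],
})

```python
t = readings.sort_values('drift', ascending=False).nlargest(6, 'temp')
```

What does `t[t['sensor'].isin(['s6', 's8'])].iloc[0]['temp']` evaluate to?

40

sort by drift descending:
    temp sensor  drift
4     25     s6      5
10    36     s8      4
2     -7     s6      3
1     -6     s6      2
7     -5     s5      2
11     1     s5      1
9     40     s8     -2
0     29     s8     -3
5     32     s6     -4
6     -3     s6     -4
8     11     s5     -4
3     13     s5     -5
take 6 rows with largest temp:
    temp sensor  drift
9     40     s8     -2
10    36     s8      4
5     32     s6     -4
0     29     s8     -3
4     25     s6      5
3     13     s5     -5
filter rows where sensor in ['s6', 's8']:
    temp sensor  drift
9     40     s8     -2
10    36     s8      4
5     32     s6     -4
0     29     s8     -3
4     25     s6      5
value at position 0, column 'temp' → 40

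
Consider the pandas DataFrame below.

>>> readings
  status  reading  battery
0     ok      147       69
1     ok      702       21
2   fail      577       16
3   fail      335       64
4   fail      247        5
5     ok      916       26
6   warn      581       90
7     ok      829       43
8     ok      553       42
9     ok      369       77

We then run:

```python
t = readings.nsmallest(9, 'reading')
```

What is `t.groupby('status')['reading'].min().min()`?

take 9 rows with smallest reading:
  status  reading  battery
0     ok      147       69
4   fail      247        5
3   fail      335       64
9     ok      369       77
8     ok      553       42
2   fail      577       16
6   warn      581       90
1     ok      702       21
7     ok      829       43
group by status, min of reading:
status
fail    247
ok      147
warn    581
Name: reading, dtype: int64
The min of the resulting series is 147.

147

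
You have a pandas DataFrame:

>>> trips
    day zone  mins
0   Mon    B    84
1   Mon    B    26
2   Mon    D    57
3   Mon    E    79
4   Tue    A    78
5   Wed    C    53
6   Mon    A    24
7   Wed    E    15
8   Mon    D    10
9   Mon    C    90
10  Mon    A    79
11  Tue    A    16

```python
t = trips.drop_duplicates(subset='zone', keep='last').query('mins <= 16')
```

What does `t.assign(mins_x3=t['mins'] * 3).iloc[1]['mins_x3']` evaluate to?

drop duplicate zone (keep=last):
    day zone  mins
1   Mon    B    26
7   Wed    E    15
8   Mon    D    10
9   Mon    C    90
11  Tue    A    16
filter rows where mins <= 16:
    day zone  mins
7   Wed    E    15
8   Mon    D    10
11  Tue    A    16
add column mins_x3 = t['mins'] * 3:
    day zone  mins  mins_x3
7   Wed    E    15       45
8   Mon    D    10       30
11  Tue    A    16       48
Then the value at position 1, column 'mins_x3': 30

30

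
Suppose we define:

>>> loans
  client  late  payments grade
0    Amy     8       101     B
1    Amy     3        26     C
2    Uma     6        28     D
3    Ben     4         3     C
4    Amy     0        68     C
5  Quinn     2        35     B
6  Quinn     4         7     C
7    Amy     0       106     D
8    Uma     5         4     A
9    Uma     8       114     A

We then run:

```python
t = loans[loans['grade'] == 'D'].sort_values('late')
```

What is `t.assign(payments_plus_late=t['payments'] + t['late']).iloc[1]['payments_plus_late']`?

filter rows where grade == 'D':
  client  late  payments grade
2    Uma     6        28     D
7    Amy     0       106     D
sort by late:
  client  late  payments grade
7    Amy     0       106     D
2    Uma     6        28     D
add column payments_plus_late = t['payments'] + t['late']:
  client  late  payments grade  payments_plus_late
7    Amy     0       106     D                 106
2    Uma     6        28     D                  34
Taking the value at position 1, column 'payments_plus_late' gives 34.

34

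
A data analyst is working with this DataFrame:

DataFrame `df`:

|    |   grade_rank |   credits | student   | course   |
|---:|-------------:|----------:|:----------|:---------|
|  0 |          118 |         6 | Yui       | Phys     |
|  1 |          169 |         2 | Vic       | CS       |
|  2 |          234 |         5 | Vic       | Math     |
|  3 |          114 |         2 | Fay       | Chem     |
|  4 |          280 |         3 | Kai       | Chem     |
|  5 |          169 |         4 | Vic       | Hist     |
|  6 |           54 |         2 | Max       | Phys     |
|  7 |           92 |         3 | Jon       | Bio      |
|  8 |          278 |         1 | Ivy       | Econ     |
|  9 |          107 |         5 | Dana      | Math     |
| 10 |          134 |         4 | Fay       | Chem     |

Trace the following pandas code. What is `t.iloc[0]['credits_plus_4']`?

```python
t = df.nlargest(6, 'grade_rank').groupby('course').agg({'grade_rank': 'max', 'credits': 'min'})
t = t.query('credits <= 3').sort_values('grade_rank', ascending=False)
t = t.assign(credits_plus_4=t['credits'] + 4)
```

take 6 rows with largest grade_rank:
    grade_rank  credits student course
4          280        3     Kai   Chem
8          278        1     Ivy   Econ
2          234        5     Vic   Math
1          169        2     Vic     CS
5          169        4     Vic   Hist
10         134        4     Fay   Chem
group by course: max(grade_rank), min(credits):
        grade_rank  credits
course                     
CS             169        2
Chem           280        3
Econ           278        1
Hist           169        4
Math           234        5
filter rows where credits <= 3:
        grade_rank  credits
course                     
CS             169        2
Chem           280        3
Econ           278        1
sort by grade_rank descending:
        grade_rank  credits
course                     
Chem           280        3
Econ           278        1
CS             169        2
add column credits_plus_4 = t['credits'] + 4:
        grade_rank  credits  credits_plus_4
course                                     
Chem           280        3               7
Econ           278        1               5
CS             169        2               6
Reading off the value at position 0, column 'credits_plus_4', we get 7.

7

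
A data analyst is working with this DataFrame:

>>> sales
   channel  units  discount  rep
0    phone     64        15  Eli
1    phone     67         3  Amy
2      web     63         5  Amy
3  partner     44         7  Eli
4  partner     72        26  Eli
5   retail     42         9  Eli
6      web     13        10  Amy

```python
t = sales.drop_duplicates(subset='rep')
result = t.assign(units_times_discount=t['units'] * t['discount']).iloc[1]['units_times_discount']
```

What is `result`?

drop duplicate rep (keep=first):
  channel  units  discount  rep
0   phone     64        15  Eli
1   phone     67         3  Amy
add column units_times_discount = t['units'] * t['discount']:
  channel  units  discount  rep  units_times_discount
0   phone     64        15  Eli                   960
1   phone     67         3  Amy                   201
Then the value at position 1, column 'units_times_discount': 201

201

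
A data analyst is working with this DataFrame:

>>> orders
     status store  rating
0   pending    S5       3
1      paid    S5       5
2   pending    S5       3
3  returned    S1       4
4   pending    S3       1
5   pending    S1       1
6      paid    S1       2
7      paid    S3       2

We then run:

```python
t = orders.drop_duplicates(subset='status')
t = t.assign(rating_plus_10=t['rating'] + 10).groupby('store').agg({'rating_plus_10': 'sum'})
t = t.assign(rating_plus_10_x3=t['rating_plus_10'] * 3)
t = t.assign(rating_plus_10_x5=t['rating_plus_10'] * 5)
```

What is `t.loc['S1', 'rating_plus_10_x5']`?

drop duplicate status (keep=first):
     status store  rating
0   pending    S5       3
1      paid    S5       5
3  returned    S1       4
add column rating_plus_10 = t['rating'] + 10:
     status store  rating  rating_plus_10
0   pending    S5       3              13
1      paid    S5       5              15
3  returned    S1       4              14
group by store, sum of rating_plus_10:
       rating_plus_10
store                
S1                 14
S5                 28
add column rating_plus_10_x3 = t['rating_plus_10'] * 3:
       rating_plus_10  rating_plus_10_x3
store                                   
S1                 14                 42
S5                 28                 84
add column rating_plus_10_x5 = t['rating_plus_10'] * 5:
       rating_plus_10  rating_plus_10_x3  rating_plus_10_x5
store                                                      
S1                 14                 42                 70
S5                 28                 84                140

70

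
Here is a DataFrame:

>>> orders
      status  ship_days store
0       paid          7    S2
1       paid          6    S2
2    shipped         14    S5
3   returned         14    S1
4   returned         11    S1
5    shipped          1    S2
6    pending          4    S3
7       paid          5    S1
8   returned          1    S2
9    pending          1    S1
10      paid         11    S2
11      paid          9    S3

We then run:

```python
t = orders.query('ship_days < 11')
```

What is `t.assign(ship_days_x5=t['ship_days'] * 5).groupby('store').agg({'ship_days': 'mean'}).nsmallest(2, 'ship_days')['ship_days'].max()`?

filter rows where ship_days < 11:
      status  ship_days store
0       paid          7    S2
1       paid          6    S2
5    shipped          1    S2
6    pending          4    S3
7       paid          5    S1
8   returned          1    S2
9    pending          1    S1
11      paid          9    S3
add column ship_days_x5 = t['ship_days'] * 5:
      status  ship_days store  ship_days_x5
0       paid          7    S2            35
1       paid          6    S2            30
5    shipped          1    S2             5
6    pending          4    S3            20
7       paid          5    S1            25
8   returned          1    S2             5
9    pending          1    S1             5
11      paid          9    S3            45
group by store, mean of ship_days:
       ship_days
store           
S1          3.00
S2          3.75
S3          6.50
take 2 rows with smallest ship_days:
       ship_days
store           
S1          3.00
S2          3.75
Finally, max of column 'ship_days' = 3.75.

3.75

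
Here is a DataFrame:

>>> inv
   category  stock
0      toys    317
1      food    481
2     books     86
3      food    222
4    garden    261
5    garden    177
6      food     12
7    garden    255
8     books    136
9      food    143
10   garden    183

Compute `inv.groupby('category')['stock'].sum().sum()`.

2273

group by category, sum of stock:
category
books     222
food      858
garden    876
toys      317
Name: stock, dtype: int64
sum of the resulting series → 2273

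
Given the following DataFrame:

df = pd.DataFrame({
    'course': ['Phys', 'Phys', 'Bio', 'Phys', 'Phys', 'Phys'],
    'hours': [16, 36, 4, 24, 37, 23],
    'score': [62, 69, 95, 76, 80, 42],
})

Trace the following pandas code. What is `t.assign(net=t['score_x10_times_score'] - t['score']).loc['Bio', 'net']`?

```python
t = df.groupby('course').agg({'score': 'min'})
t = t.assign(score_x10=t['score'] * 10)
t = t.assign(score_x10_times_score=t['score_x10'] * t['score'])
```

group by course, min of score:
        score
course       
Bio        95
Phys       42
add column score_x10 = t['score'] * 10:
        score  score_x10
course                  
Bio        95        950
Phys       42        420
add column score_x10_times_score = t['score_x10'] * t['score']:
        score  score_x10  score_x10_times_score
course                                         
Bio        95        950                  90250
Phys       42        420                  17640
add column net = t['score_x10_times_score'] - t['score']:
        score  score_x10  score_x10_times_score    net
course                                                
Bio        95        950                  90250  90155
Phys       42        420                  17640  17598
Reading off the value at row 'Bio', column 'net', we get 90155.

90155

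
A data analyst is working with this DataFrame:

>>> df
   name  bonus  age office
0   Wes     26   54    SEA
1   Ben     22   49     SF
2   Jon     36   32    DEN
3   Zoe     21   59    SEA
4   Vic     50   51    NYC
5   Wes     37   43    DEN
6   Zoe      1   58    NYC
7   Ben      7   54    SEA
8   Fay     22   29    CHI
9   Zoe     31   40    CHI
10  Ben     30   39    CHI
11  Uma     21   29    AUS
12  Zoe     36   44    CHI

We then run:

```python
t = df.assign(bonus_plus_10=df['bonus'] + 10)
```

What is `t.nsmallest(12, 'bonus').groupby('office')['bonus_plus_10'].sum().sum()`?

410

add column bonus_plus_10 = df['bonus'] + 10:
   name  bonus  age office  bonus_plus_10
0   Wes     26   54    SEA             36
1   Ben     22   49     SF             32
2   Jon     36   32    DEN             46
3   Zoe     21   59    SEA             31
4   Vic     50   51    NYC             60
5   Wes     37   43    DEN             47
6   Zoe      1   58    NYC             11
7   Ben      7   54    SEA             17
8   Fay     22   29    CHI             32
9   Zoe     31   40    CHI             41
10  Ben     30   39    CHI             40
11  Uma     21   29    AUS             31
12  Zoe     36   44    CHI             46
take 12 rows with smallest bonus:
   name  bonus  age office  bonus_plus_10
6   Zoe      1   58    NYC             11
7   Ben      7   54    SEA             17
3   Zoe     21   59    SEA             31
11  Uma     21   29    AUS             31
1   Ben     22   49     SF             32
8   Fay     22   29    CHI             32
0   Wes     26   54    SEA             36
10  Ben     30   39    CHI             40
9   Zoe     31   40    CHI             41
2   Jon     36   32    DEN             46
12  Zoe     36   44    CHI             46
5   Wes     37   43    DEN             47
group by office, sum of bonus_plus_10:
office
AUS     31
CHI    159
DEN     93
NYC     11
SEA     84
SF      32
Name: bonus_plus_10, dtype: int64
Then the sum of the resulting series: 410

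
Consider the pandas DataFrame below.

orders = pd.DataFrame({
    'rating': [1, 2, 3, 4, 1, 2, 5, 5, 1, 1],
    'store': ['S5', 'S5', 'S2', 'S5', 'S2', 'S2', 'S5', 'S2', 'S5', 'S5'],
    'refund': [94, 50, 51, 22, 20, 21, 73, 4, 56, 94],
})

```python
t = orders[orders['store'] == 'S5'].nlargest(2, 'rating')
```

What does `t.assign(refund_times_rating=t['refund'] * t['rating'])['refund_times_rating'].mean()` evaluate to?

226.5

filter rows where store == 'S5':
   rating store  refund
0       1    S5      94
1       2    S5      50
3       4    S5      22
6       5    S5      73
8       1    S5      56
9       1    S5      94
take 2 rows with largest rating:
   rating store  refund
6       5    S5      73
3       4    S5      22
add column refund_times_rating = t['refund'] * t['rating']:
   rating store  refund  refund_times_rating
6       5    S5      73                  365
3       4    S5      22                   88
Finally, mean of column 'refund_times_rating' = 226.5.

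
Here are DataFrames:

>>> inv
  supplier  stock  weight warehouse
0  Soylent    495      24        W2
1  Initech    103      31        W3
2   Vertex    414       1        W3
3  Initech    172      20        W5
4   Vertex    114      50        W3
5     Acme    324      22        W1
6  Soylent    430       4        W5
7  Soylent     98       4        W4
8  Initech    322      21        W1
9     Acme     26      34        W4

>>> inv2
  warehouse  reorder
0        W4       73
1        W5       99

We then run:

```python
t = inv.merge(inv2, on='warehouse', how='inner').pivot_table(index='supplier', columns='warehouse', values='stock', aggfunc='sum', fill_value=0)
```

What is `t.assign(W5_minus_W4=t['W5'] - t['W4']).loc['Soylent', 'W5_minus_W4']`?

332

merge on 'warehouse' (how='inner') → 4 rows:
  supplier  stock  weight warehouse  reorder
0  Initech    172      20        W5       99
1  Soylent    430       4        W5       99
2  Soylent     98       4        W4       73
3     Acme     26      34        W4       73
pivot: rows=supplier, cols=warehouse, sum(stock):
warehouse  W4   W5
supplier          
Acme       26    0
Initech     0  172
Soylent    98  430
add column W5_minus_W4 = t['W5'] - t['W4']:
warehouse  W4   W5  W5_minus_W4
supplier                       
Acme       26    0          -26
Initech     0  172          172
Soylent    98  430          332
Then the value at row 'Soylent', column 'W5_minus_W4': 332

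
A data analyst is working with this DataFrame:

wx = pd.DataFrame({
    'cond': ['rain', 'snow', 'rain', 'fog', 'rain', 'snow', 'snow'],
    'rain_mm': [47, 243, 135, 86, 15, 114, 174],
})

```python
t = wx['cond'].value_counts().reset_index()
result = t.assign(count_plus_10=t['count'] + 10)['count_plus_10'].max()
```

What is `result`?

value_counts of cond:
cond
rain    3
snow    3
fog     1
Name: count, dtype: int64
reset_index():
   cond  count
0  rain      3
1  snow      3
2   fog      1
add column count_plus_10 = t['count'] + 10:
   cond  count  count_plus_10
0  rain      3             13
1  snow      3             13
2   fog      1             11
The max of column 'count_plus_10' is 13.

13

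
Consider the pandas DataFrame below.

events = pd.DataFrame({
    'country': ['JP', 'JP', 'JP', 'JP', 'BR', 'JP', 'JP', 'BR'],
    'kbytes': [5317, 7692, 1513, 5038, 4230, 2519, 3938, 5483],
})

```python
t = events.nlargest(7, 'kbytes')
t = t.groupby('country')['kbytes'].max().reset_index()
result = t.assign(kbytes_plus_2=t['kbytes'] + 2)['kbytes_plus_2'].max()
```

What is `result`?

7694

take 7 rows with largest kbytes:
  country  kbytes
1      JP    7692
7      BR    5483
0      JP    5317
3      JP    5038
4      BR    4230
6      JP    3938
5      JP    2519
group by country, max of kbytes:
country
BR    5483
JP    7692
Name: kbytes, dtype: int64
reset_index():
  country  kbytes
0      BR    5483
1      JP    7692
add column kbytes_plus_2 = t['kbytes'] + 2:
  country  kbytes  kbytes_plus_2
0      BR    5483           5485
1      JP    7692           7694
So max() = 7694.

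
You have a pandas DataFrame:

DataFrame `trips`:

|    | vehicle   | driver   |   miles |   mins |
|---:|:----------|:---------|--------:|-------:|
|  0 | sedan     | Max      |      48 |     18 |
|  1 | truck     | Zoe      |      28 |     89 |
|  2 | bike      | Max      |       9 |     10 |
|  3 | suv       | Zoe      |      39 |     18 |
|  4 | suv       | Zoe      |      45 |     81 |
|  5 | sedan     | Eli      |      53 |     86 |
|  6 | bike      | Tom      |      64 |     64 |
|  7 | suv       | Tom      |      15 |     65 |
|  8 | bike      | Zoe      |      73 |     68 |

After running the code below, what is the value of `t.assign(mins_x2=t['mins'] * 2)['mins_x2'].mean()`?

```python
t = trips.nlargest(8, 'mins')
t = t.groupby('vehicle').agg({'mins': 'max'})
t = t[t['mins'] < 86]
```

149.0

take 8 rows with largest mins:
  vehicle driver  miles  mins
1   truck    Zoe     28    89
5   sedan    Eli     53    86
4     suv    Zoe     45    81
8    bike    Zoe     73    68
7     suv    Tom     15    65
6    bike    Tom     64    64
0   sedan    Max     48    18
3     suv    Zoe     39    18
group by vehicle, max of mins:
         mins
vehicle      
bike       68
sedan      86
suv        81
truck      89
filter rows where mins < 86:
         mins
vehicle      
bike       68
suv        81
add column mins_x2 = t['mins'] * 2:
         mins  mins_x2
vehicle               
bike       68      136
suv        81      162
Reading off the mean of column 'mins_x2', we get 149.0.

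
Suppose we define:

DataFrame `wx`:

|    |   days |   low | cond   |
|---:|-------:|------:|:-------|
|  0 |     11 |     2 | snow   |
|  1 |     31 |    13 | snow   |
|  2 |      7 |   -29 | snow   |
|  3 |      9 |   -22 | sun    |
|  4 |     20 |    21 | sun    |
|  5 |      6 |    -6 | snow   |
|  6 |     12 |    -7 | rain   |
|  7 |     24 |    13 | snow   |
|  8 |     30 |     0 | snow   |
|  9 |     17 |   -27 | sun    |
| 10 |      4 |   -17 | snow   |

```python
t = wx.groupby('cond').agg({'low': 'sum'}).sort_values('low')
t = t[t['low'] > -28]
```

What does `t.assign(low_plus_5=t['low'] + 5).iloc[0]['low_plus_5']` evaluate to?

group by cond, sum of low:
      low
cond     
rain   -7
snow  -24
sun   -28
sort by low:
      low
cond     
sun   -28
snow  -24
rain   -7
filter rows where low > -28:
      low
cond     
snow  -24
rain   -7
add column low_plus_5 = t['low'] + 5:
      low  low_plus_5
cond                 
snow  -24         -19
rain   -7          -2
Then the value at position 0, column 'low_plus_5': -19

-19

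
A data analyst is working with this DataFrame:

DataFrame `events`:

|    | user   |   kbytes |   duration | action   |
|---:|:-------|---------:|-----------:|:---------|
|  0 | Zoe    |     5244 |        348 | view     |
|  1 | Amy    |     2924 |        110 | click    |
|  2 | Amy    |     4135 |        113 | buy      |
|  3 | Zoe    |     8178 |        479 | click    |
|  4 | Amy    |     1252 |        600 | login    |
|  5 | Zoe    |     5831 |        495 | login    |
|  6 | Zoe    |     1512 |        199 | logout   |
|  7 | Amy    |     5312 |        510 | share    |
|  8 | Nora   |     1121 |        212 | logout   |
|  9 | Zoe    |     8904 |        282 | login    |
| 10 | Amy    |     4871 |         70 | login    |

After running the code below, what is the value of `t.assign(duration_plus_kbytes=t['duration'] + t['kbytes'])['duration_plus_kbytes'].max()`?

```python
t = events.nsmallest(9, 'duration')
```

take 9 rows with smallest duration:
    user  kbytes  duration  action
10   Amy    4871        70   login
1    Amy    2924       110   click
2    Amy    4135       113     buy
6    Zoe    1512       199  logout
8   Nora    1121       212  logout
9    Zoe    8904       282   login
0    Zoe    5244       348    view
3    Zoe    8178       479   click
5    Zoe    5831       495   login
add column duration_plus_kbytes = t['duration'] + t['kbytes']:
    user  kbytes  duration  action  duration_plus_kbytes
10   Amy    4871        70   login                  4941
1    Amy    2924       110   click                  3034
2    Amy    4135       113     buy                  4248
6    Zoe    1512       199  logout                  1711
8   Nora    1121       212  logout                  1333
9    Zoe    8904       282   login                  9186
0    Zoe    5244       348    view                  5592
3    Zoe    8178       479   click                  8657
5    Zoe    5831       495   login                  6326
max of column 'duration_plus_kbytes' → 9186

9186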